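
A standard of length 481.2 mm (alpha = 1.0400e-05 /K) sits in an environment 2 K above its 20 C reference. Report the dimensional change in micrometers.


dL = L * alpha * dT
= 481.2 * 1.0400e-05 * 2
= 0.0100090 mm
dL_um = 0.0100090 * 1000 = 10.0090 um

10.0090


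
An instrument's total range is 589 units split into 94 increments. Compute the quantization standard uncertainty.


resolution = range / divisions
resolution = 589 / 94 = 6.2659574
u_res = resolution / (2*sqrt(3))
u_res = 6.2659574 / 3.4641016
u_res = 1.8088

1.8088


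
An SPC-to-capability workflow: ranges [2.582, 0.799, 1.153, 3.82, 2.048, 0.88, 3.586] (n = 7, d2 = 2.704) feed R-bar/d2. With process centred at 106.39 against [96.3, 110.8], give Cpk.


R_bar = (2.582 + 0.799 + 1.153 + 3.82 + 2.048 + 0.88 + 3.586) / 7 = 2.124
sigma = R_bar / d2 = 2.124 / 2.704 = 0.78550296
Cp = (USL - LSL)/(6*sigma) = (110.8 - 96.3)/(6*0.78550296) = 3.0766
Cpu = (110.8 - 106.39)/(3*0.78550296) = 1.8714
Cpl = (106.39 - 96.3)/(3*0.78550296) = 4.2818
Cpk = min(Cpu, Cpl) = 1.8714

1.8714


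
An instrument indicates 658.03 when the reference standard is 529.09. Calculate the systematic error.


Systematic error = measured - true
= 658.03 - 529.09
= 128.9400

128.9400


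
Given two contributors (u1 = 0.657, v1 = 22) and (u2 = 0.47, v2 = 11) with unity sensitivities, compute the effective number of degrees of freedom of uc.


uc = sqrt(u1^2 + u2^2) = sqrt(0.657^2 + 0.47^2) = 0.80780505
v_eff = uc^4 / (u1^4/v1 + u2^4/v2)
= 0.80780505^4 / (0.657^4/22 + 0.47^4/11)
= 0.4258202 / 0.012905204
v_eff = 32.9960

32.9960


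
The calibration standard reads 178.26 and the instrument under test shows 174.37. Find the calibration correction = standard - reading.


Correction = standard - reading
= 178.26 - 174.37
= 3.8900

3.8900


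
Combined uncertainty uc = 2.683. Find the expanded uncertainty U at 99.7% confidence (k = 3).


U = k * uc
U = 3 * 2.683
U = 8.0490

8.0490


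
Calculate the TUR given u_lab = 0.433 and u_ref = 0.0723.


TUR = u_lab / u_ref
= 0.433 / 0.0723
= 5.9889

5.9889


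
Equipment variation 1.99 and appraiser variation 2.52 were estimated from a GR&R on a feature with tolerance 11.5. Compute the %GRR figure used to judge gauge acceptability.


GRR = sqrt(EV^2 + AV^2) = sqrt(1.99^2 + 2.52^2) = 3.2109967
%GRR = GRR / tol * 100 = 3.2109967 / 11.5 * 100
%GRR = 27.9217

27.9217


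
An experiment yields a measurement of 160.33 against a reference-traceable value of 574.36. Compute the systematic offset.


Systematic error = measured - true
= 160.33 - 574.36
= -414.0300

-414.0300


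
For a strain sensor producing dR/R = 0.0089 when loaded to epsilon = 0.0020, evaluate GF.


GF = (dR/R) / epsilon
= 0.0089 / 0.0020
= 4.4500

4.4500


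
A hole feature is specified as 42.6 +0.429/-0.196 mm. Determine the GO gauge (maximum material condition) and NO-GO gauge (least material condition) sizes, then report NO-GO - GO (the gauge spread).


GO = nominal - lower_tol (smallest hole = maximum material condition)
GO = 42.6 - 0.196 = 42.404
NO-GO = nominal + upper_tol (largest hole = least material condition)
NO-GO = 42.6 + 0.429 = 43.029
spread = NO-GO - GO = 43.029 - 42.404 = 0.6250

0.6250


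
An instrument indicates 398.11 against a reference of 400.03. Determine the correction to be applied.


Correction = standard - reading
= 400.03 - 398.11
= 1.9200

1.9200


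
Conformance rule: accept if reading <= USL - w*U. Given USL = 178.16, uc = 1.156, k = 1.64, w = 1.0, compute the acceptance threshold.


U = k * uc = 1.64 * 1.156 = 1.89584
guard band g = w * U = 1.0 * 1.89584 = 1.89584
AL = USL - g = 178.16 - 1.89584
AL = 176.2642

176.2642


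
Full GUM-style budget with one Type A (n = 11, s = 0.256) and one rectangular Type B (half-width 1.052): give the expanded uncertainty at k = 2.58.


u_A = s / sqrt(n) = 0.256 / sqrt(11) = 0.077186904
u_B = half_width / sqrt(3) = 1.052 / sqrt(3) = 0.60737248
uc = sqrt(u_A^2 + u_B^2) = sqrt(0.077186904^2 + 0.60737248^2) = 0.61225742
U = k * uc = 2.58 * 0.61225742
U = 1.5796

1.5796


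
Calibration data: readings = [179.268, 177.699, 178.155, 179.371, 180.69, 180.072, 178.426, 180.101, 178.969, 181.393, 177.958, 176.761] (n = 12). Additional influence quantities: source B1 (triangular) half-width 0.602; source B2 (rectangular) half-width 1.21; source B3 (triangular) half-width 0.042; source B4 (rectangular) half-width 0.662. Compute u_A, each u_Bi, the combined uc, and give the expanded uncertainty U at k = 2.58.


mean = (179.268 + 177.699 + 178.155 + 179.371 + 180.69 + 180.072 + 178.426 + 180.101 + 178.969 + 181.393 + 177.958 + 176.761) / 12 = 179.0719167
s = sqrt(sum((x - mean)^2)/(n-1)) = 1.3459462
u_A = s / sqrt(n) = 1.3459462 / sqrt(12) = 0.3885412
u_B1 = 0.602 / sqrt(6) = 0.24576547
u_B2 = 1.21 / sqrt(3) = 0.69859383
u_B3 = 0.042 / sqrt(6) = 0.017146428
u_B4 = 0.662 / sqrt(3) = 0.38220588
uc = sqrt(0.3885412^2 + 0.24576547^2 + 0.69859383^2 + 0.017146428^2 + 0.38220588^2) = 0.9196595
U = k * uc = 2.58 * 0.9196595
U = 2.3727

2.3727


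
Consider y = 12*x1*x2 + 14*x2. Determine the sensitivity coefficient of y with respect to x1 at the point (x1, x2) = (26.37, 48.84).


y = 12*x1*x2 + 14*x2
dy/dx1 = 12*x2
Evaluate at x2 = 48.84: c1 = 12 * 48.84
c1 = 586.0800

586.0800


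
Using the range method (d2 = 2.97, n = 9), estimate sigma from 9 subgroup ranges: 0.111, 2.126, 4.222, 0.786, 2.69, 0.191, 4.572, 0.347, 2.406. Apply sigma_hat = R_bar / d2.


R_bar = (0.111 + 2.126 + 4.222 + 0.786 + 2.69 + 0.191 + 4.572 + 0.347 + 2.406) / 9
R_bar = 17.451 / 9 = 1.939
sigma_hat = R_bar / d2 = 1.939 / 2.97 = 0.6529

0.6529


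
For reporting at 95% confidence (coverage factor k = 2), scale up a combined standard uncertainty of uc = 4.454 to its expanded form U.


U = k * uc
U = 2 * 4.454
U = 8.9080

8.9080


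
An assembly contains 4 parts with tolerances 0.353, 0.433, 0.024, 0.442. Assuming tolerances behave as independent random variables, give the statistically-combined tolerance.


RSS = sqrt(0.353^2 + 0.433^2 + 0.024^2 + 0.442^2)
= sqrt(0.508038)
= 0.7128

0.7128


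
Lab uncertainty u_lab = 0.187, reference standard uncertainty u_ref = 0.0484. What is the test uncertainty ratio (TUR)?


TUR = u_lab / u_ref
= 0.187 / 0.0484
= 3.8636

3.8636


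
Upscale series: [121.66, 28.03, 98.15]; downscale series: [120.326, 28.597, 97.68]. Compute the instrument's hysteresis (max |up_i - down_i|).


|121.66 - 120.326| = 1.3340
|28.03 - 28.597| = 0.5670
|98.15 - 97.68| = 0.4700
hysteresis = max(diffs) = 1.3340

1.3340


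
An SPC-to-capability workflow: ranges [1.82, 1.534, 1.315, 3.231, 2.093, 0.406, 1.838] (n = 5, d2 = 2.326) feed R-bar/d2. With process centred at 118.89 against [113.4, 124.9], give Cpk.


R_bar = (1.82 + 1.534 + 1.315 + 3.231 + 2.093 + 0.406 + 1.838) / 7 = 1.7481429
sigma = R_bar / d2 = 1.7481429 / 2.326 = 0.75156617
Cp = (USL - LSL)/(6*sigma) = (124.9 - 113.4)/(6*0.75156617) = 2.5502
Cpu = (124.9 - 118.89)/(3*0.75156617) = 2.6655
Cpl = (118.89 - 113.4)/(3*0.75156617) = 2.4349
Cpk = min(Cpu, Cpl) = 2.4349

2.4349


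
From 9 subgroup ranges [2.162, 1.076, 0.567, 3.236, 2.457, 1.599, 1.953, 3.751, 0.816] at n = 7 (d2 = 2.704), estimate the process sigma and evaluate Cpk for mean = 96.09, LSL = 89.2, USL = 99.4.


R_bar = (2.162 + 1.076 + 0.567 + 3.236 + 2.457 + 1.599 + 1.953 + 3.751 + 0.816) / 9 = 1.9574444
sigma = R_bar / d2 = 1.9574444 / 2.704 = 0.72390695
Cp = (USL - LSL)/(6*sigma) = (99.4 - 89.2)/(6*0.72390695) = 2.3484
Cpu = (99.4 - 96.09)/(3*0.72390695) = 1.5241
Cpl = (96.09 - 89.2)/(3*0.72390695) = 3.1726
Cpk = min(Cpu, Cpl) = 1.5241

1.5241


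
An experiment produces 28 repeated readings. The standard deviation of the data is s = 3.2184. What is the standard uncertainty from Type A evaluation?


u_A = s / sqrt(n)
u_A = 3.2184 / sqrt(28)
u_A = 3.2184 / 5.2915026
u_A = 0.6082

0.6082


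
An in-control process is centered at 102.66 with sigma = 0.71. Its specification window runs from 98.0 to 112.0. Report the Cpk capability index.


Cpu = (USL - mean) / (3*sigma) = (112.0 - 102.66) / (3*0.71) = 4.3850
Cpl = (mean - LSL) / (3*sigma) = (102.66 - 98.0) / (3*0.71) = 2.1878
Cpk = min(Cpu, Cpl) = 2.1878

2.1878


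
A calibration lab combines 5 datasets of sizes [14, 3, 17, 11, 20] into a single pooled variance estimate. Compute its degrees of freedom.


nu = sum_i (n_i - 1)
nu = ((14 - 1) + (3 - 1) + (17 - 1) + (11 - 1) + (20 - 1))
nu = 13 + 2 + 16 + 10 + 19
nu = 60

60


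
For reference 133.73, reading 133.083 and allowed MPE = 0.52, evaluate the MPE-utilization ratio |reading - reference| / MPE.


e = indication - reference = 133.083 - 133.73 = -0.6470
|e| = 0.6470
ratio = |e| / MPE = 0.6470 / 0.52
ratio = 1.2442

1.2442


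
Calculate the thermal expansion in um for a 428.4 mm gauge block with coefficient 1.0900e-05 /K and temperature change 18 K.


dL = L * alpha * dT
= 428.4 * 1.0900e-05 * 18
= 0.0840521 mm
dL_um = 0.0840521 * 1000 = 84.0521 um

84.0521


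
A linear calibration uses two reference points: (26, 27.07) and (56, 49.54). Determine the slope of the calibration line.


slope = (y2 - y1) / (x2 - x1)
= (49.54 - 27.07) / (56 - 26)
= 22.4700 / 30
= 0.7490

0.7490


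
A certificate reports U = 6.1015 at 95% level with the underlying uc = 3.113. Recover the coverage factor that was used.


k = U / uc
k = 6.1015 / 3.113
k = 1.96

1.96


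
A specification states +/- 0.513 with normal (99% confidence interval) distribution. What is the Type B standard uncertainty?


u_B = half_width / 2.576
u_B = 0.513 / 2.576
u_B = 0.1991

0.1991


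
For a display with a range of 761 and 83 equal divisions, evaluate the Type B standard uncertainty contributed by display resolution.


resolution = range / divisions
resolution = 761 / 83 = 9.1686747
u_res = resolution / (2*sqrt(3))
u_res = 9.1686747 / 3.4641016
u_res = 2.6468

2.6468


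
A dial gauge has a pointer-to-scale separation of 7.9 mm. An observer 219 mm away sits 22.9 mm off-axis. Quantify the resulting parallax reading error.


error = h * offset / d
= 7.9 * 22.9 / 219
= 0.8261

0.8261


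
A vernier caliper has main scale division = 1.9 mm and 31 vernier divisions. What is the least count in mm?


LC = MSD / n_div
= 1.9 / 31
= 0.0613

0.0613


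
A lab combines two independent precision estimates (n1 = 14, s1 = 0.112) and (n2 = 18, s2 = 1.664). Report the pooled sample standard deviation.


s_p = sqrt(((n1-1)*s1^2 + (n2-1)*s2^2) / (n1+n2-2))
numerator = (14-1)*0.112^2 + (18-1)*1.664^2 = 0.163072 + 47.071232 = 47.234304
denominator = 14 + 18 - 2 = 30
s_p^2 = 47.234304 / 30 = 1.5744768
s_p = sqrt(1.5744768) = 1.2548

1.2548


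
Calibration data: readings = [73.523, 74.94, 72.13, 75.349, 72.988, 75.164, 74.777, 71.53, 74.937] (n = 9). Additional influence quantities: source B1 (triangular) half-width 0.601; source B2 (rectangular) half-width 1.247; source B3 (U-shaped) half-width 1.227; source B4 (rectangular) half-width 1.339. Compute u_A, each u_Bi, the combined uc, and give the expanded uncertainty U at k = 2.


mean = (73.523 + 74.94 + 72.13 + 75.349 + 72.988 + 75.164 + 74.777 + 71.53 + 74.937) / 9 = 73.92644444
s = sqrt(sum((x - mean)^2)/(n-1)) = 1.4291945
u_A = s / sqrt(n) = 1.4291945 / sqrt(9) = 0.47639817
u_B1 = 0.601 / sqrt(6) = 0.24535722
u_B2 = 1.247 / sqrt(3) = 0.71995579
u_B3 = 1.227 / sqrt(2) = 0.86762002
u_B4 = 1.339 / sqrt(3) = 0.77307201
uc = sqrt(0.47639817^2 + 0.24535722^2 + 0.71995579^2 + 0.86762002^2 + 0.77307201^2) = 1.4682972
U = k * uc = 2 * 1.4682972
U = 2.9366

2.9366


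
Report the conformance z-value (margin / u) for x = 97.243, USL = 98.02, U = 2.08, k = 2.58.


u = U / k = 2.08 / 2.58 = 0.80620155
margin = |USL - x| = |98.02 - 97.243| = 0.777
z = margin / u = 0.777 / 0.80620155
z = 0.9638

0.9638


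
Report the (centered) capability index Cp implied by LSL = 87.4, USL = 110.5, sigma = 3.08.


Cp = (USL - LSL) / (6 * sigma)
= (110.5 - 87.4) / (6 * 3.08)
= 23.1000 / 18.4800
= 1.2500

1.2500


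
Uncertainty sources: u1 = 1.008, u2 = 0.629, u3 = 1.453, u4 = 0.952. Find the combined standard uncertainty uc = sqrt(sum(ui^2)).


uc = sqrt(1.008^2 + 0.629^2 + 1.453^2 + 0.952^2)
uc = sqrt(4.429218)
uc = 2.1046

2.1046


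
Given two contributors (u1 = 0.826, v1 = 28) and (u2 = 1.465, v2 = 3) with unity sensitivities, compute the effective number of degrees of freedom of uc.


uc = sqrt(u1^2 + u2^2) = sqrt(0.826^2 + 1.465^2) = 1.6818148
v_eff = uc^4 / (u1^4/v1 + u2^4/v2)
= 1.6818148^4 / (0.826^4/28 + 1.465^4/3)
= 8.000418 / 1.5520523
v_eff = 5.1547

5.1547


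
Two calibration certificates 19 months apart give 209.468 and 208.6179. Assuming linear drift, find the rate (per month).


rate = (v2 - v1) / months
= (208.6179 - 209.468) / 19
= -0.8501 / 19
= -0.0447

-0.0447


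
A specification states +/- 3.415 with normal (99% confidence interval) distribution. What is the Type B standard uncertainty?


u_B = half_width / 2.576
u_B = 3.415 / 2.576
u_B = 1.3257

1.3257


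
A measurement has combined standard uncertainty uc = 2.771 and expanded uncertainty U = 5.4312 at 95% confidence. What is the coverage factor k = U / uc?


k = U / uc
k = 5.4312 / 2.771
k = 1.96

1.96


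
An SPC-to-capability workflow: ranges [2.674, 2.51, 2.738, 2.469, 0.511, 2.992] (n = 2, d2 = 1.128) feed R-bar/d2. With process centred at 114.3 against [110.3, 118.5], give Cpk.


R_bar = (2.674 + 2.51 + 2.738 + 2.469 + 0.511 + 2.992) / 6 = 2.3156667
sigma = R_bar / d2 = 2.3156667 / 1.128 = 2.052896
Cp = (USL - LSL)/(6*sigma) = (118.5 - 110.3)/(6*2.052896) = 0.6657
Cpu = (118.5 - 114.3)/(3*2.052896) = 0.6820
Cpl = (114.3 - 110.3)/(3*2.052896) = 0.6495
Cpk = min(Cpu, Cpl) = 0.6495

0.6495


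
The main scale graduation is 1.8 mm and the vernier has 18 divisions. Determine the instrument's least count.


LC = MSD / n_div
= 1.8 / 18
= 0.1000

0.1000


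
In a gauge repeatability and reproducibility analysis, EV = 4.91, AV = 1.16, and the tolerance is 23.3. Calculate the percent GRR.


GRR = sqrt(EV^2 + AV^2) = sqrt(4.91^2 + 1.16^2) = 5.045166
%GRR = GRR / tol * 100 = 5.045166 / 23.3 * 100
%GRR = 21.6531

21.6531


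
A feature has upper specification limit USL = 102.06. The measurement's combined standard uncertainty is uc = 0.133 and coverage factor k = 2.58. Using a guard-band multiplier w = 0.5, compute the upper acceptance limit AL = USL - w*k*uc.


U = k * uc = 2.58 * 0.133 = 0.34314
guard band g = w * U = 0.5 * 0.34314 = 0.17157
AL = USL - g = 102.06 - 0.17157
AL = 101.8884

101.8884


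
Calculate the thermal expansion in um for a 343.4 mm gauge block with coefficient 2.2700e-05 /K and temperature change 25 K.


dL = L * alpha * dT
= 343.4 * 2.2700e-05 * 25
= 0.1948795 mm
dL_um = 0.1948795 * 1000 = 194.8795 um

194.8795


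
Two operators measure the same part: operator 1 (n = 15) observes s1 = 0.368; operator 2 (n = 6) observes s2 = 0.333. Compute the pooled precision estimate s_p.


s_p = sqrt(((n1-1)*s1^2 + (n2-1)*s2^2) / (n1+n2-2))
numerator = (15-1)*0.368^2 + (6-1)*0.333^2 = 1.895936 + 0.554445 = 2.450381
denominator = 15 + 6 - 2 = 19
s_p^2 = 2.450381 / 19 = 0.12896742
s_p = sqrt(0.12896742) = 0.3591

0.3591


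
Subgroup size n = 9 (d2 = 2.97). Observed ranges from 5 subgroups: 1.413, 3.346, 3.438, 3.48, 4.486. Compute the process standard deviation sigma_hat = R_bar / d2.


R_bar = (1.413 + 3.346 + 3.438 + 3.48 + 4.486) / 5
R_bar = 16.163 / 5 = 3.2326
sigma_hat = R_bar / d2 = 3.2326 / 2.97 = 1.0884

1.0884


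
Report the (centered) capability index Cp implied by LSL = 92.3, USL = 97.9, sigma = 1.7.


Cp = (USL - LSL) / (6 * sigma)
= (97.9 - 92.3) / (6 * 1.7)
= 5.6000 / 10.2000
= 0.5490

0.5490


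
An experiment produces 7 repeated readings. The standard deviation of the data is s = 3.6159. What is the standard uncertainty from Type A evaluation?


u_A = s / sqrt(n)
u_A = 3.6159 / sqrt(7)
u_A = 3.6159 / 2.6457513
u_A = 1.3667

1.3667


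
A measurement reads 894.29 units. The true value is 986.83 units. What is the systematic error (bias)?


Systematic error = measured - true
= 894.29 - 986.83
= -92.5400

-92.5400


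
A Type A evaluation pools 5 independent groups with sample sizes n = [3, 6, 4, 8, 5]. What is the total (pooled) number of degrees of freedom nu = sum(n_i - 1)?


nu = sum_i (n_i - 1)
nu = ((3 - 1) + (6 - 1) + (4 - 1) + (8 - 1) + (5 - 1))
nu = 2 + 5 + 3 + 7 + 4
nu = 21

21


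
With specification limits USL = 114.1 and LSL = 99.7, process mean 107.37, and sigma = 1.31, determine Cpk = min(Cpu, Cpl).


Cpu = (USL - mean) / (3*sigma) = (114.1 - 107.37) / (3*1.31) = 1.7125
Cpl = (mean - LSL) / (3*sigma) = (107.37 - 99.7) / (3*1.31) = 1.9517
Cpk = min(Cpu, Cpl) = 1.7125

1.7125


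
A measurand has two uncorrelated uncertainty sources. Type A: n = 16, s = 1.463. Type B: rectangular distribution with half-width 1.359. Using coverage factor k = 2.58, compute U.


u_A = s / sqrt(n) = 1.463 / sqrt(16) = 0.36575
u_B = half_width / sqrt(3) = 1.359 / sqrt(3) = 0.78461902
uc = sqrt(u_A^2 + u_B^2) = sqrt(0.36575^2 + 0.78461902^2) = 0.86567896
U = k * uc = 2.58 * 0.86567896
U = 2.2335

2.2335


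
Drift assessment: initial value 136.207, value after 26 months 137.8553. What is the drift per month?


rate = (v2 - v1) / months
= (137.8553 - 136.207) / 26
= 1.6483 / 26
= 0.0634

0.0634


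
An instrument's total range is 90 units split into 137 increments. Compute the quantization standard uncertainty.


resolution = range / divisions
resolution = 90 / 137 = 0.65693431
u_res = resolution / (2*sqrt(3))
u_res = 0.65693431 / 3.4641016
u_res = 0.1896

0.1896


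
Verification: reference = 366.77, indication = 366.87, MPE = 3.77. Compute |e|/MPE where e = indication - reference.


e = indication - reference = 366.87 - 366.77 = 0.1000
|e| = 0.1000
ratio = |e| / MPE = 0.1000 / 3.77
ratio = 0.0265

0.0265


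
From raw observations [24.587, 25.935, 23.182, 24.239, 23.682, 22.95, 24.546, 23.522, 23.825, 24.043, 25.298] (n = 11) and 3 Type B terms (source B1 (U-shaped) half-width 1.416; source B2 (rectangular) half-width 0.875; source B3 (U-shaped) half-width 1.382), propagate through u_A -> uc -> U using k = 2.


mean = (24.587 + 25.935 + 23.182 + 24.239 + 23.682 + 22.95 + 24.546 + 23.522 + 23.825 + 24.043 + 25.298) / 11 = 24.16445455
s = sqrt(sum((x - mean)^2)/(n-1)) = 0.89247088
u_A = s / sqrt(n) = 0.89247088 / sqrt(11) = 0.2690901
u_B1 = 1.416 / sqrt(2) = 1.0012632
u_B2 = 0.875 / sqrt(3) = 0.50518149
u_B3 = 1.382 / sqrt(2) = 0.97722157
uc = sqrt(0.2690901^2 + 1.0012632^2 + 0.50518149^2 + 0.97722157^2) = 1.5116573
U = k * uc = 2 * 1.5116573
U = 3.0233

3.0233


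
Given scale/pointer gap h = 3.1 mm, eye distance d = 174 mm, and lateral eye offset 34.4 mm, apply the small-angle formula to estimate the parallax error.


error = h * offset / d
= 3.1 * 34.4 / 174
= 0.6129

0.6129


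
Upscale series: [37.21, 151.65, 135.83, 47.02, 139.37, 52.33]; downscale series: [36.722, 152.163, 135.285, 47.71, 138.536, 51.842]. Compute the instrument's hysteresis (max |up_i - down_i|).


|37.21 - 36.722| = 0.4880
|151.65 - 152.163| = 0.5130
|135.83 - 135.285| = 0.5450
|47.02 - 47.71| = 0.6900
|139.37 - 138.536| = 0.8340
|52.33 - 51.842| = 0.4880
hysteresis = max(diffs) = 0.8340

0.8340


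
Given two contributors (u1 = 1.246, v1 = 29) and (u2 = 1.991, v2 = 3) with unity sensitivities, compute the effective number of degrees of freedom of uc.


uc = sqrt(u1^2 + u2^2) = sqrt(1.246^2 + 1.991^2) = 2.3487437
v_eff = uc^4 / (u1^4/v1 + u2^4/v2)
= 2.3487437^4 / (1.246^4/29 + 1.991^4/3)
= 30.432842 / 5.3210934
v_eff = 5.7193

5.7193


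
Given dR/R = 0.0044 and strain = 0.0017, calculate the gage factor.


GF = (dR/R) / epsilon
= 0.0044 / 0.0017
= 2.5882

2.5882


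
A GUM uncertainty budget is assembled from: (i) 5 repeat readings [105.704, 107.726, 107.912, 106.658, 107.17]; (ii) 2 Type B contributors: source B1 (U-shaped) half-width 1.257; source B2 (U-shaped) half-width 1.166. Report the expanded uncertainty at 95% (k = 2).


mean = (105.704 + 107.726 + 107.912 + 106.658 + 107.17) / 5 = 107.034
s = sqrt(sum((x - mean)^2)/(n-1)) = 0.89142022
u_A = s / sqrt(n) = 0.89142022 / sqrt(5) = 0.39865524
u_B1 = 1.257 / sqrt(2) = 0.88883322
u_B2 = 1.166 / sqrt(2) = 0.82448651
uc = sqrt(0.39865524^2 + 0.88883322^2 + 0.82448651^2) = 1.2762165
U = k * uc = 2 * 1.2762165
U = 2.5524

2.5524


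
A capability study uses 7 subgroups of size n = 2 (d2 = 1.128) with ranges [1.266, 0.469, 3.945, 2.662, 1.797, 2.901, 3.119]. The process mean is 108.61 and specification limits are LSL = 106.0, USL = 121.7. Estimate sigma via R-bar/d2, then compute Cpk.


R_bar = (1.266 + 0.469 + 3.945 + 2.662 + 1.797 + 2.901 + 3.119) / 7 = 2.3084286
sigma = R_bar / d2 = 2.3084286 / 1.128 = 2.0464793
Cp = (USL - LSL)/(6*sigma) = (121.7 - 106.0)/(6*2.0464793) = 1.2786
Cpu = (121.7 - 108.61)/(3*2.0464793) = 2.1321
Cpl = (108.61 - 106.0)/(3*2.0464793) = 0.4251
Cpk = min(Cpu, Cpl) = 0.4251

0.4251


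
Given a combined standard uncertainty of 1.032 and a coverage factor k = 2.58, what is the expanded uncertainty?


U = k * uc
U = 2.58 * 1.032
U = 2.6626

2.6626


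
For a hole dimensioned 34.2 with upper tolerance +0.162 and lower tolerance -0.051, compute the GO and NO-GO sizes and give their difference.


GO = nominal - lower_tol (smallest hole = maximum material condition)
GO = 34.2 - 0.051 = 34.149
NO-GO = nominal + upper_tol (largest hole = least material condition)
NO-GO = 34.2 + 0.162 = 34.362
spread = NO-GO - GO = 34.362 - 34.149 = 0.2130

0.2130


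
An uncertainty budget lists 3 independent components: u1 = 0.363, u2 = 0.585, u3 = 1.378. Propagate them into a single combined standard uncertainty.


uc = sqrt(0.363^2 + 0.585^2 + 1.378^2)
uc = sqrt(2.372878)
uc = 1.5404

1.5404


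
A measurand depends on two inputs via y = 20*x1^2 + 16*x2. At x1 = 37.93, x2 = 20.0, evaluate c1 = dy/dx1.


y = 20*x1^2 + 16*x2
dy/dx1 = 2*20*x1
Evaluate at x1 = 37.93: c1 = 40 * 37.93
c1 = 1517.2000

1517.2000


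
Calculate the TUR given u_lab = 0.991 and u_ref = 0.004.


TUR = u_lab / u_ref
= 0.991 / 0.004
= 247.7500

247.7500


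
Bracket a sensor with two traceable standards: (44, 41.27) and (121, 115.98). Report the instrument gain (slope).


slope = (y2 - y1) / (x2 - x1)
= (115.98 - 41.27) / (121 - 44)
= 74.7100 / 77
= 0.9703

0.9703


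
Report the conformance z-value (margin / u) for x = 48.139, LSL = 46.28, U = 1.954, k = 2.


u = U / k = 1.954 / 2 = 0.977
margin = |LSL - x| = |46.28 - 48.139| = 1.859
z = margin / u = 1.859 / 0.977
z = 1.9028

1.9028


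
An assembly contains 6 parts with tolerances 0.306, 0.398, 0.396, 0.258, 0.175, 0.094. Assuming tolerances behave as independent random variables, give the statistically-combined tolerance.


RSS = sqrt(0.306^2 + 0.398^2 + 0.396^2 + 0.258^2 + 0.175^2 + 0.094^2)
= sqrt(0.514881)
= 0.7176

0.7176


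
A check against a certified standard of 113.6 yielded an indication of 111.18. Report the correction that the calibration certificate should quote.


Correction = standard - reading
= 113.6 - 111.18
= 2.4200

2.4200


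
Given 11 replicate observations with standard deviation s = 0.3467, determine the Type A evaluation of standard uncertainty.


u_A = s / sqrt(n)
u_A = 0.3467 / sqrt(11)
u_A = 0.3467 / 3.3166248
u_A = 0.1045

0.1045


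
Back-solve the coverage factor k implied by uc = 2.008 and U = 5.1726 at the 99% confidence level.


k = U / uc
k = 5.1726 / 2.008
k = 2.576

2.576


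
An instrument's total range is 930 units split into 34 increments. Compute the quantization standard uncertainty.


resolution = range / divisions
resolution = 930 / 34 = 27.352941
u_res = resolution / (2*sqrt(3))
u_res = 27.352941 / 3.4641016
u_res = 7.8961

7.8961


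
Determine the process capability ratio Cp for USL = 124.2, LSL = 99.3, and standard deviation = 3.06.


Cp = (USL - LSL) / (6 * sigma)
= (124.2 - 99.3) / (6 * 3.06)
= 24.9000 / 18.3600
= 1.3562

1.3562


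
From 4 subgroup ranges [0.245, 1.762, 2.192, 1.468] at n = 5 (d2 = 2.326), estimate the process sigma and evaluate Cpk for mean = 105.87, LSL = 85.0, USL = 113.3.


R_bar = (0.245 + 1.762 + 2.192 + 1.468) / 4 = 1.41675
sigma = R_bar / d2 = 1.41675 / 2.326 = 0.60909286
Cp = (USL - LSL)/(6*sigma) = (113.3 - 85.0)/(6*0.60909286) = 7.7438
Cpu = (113.3 - 105.87)/(3*0.60909286) = 4.0662
Cpl = (105.87 - 85.0)/(3*0.60909286) = 11.4214
Cpk = min(Cpu, Cpl) = 4.0662

4.0662


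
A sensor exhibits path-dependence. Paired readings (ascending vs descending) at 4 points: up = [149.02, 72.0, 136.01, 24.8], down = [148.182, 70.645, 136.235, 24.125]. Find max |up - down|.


|149.02 - 148.182| = 0.8380
|72.0 - 70.645| = 1.3550
|136.01 - 136.235| = 0.2250
|24.8 - 24.125| = 0.6750
hysteresis = max(diffs) = 1.3550

1.3550


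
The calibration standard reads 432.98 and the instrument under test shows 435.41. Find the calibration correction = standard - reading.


Correction = standard - reading
= 432.98 - 435.41
= -2.4300

-2.4300


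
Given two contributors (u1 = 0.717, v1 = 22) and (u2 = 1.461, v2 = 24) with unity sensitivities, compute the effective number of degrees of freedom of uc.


uc = sqrt(u1^2 + u2^2) = sqrt(0.717^2 + 1.461^2) = 1.6274551
v_eff = uc^4 / (u1^4/v1 + u2^4/v2)
= 1.6274551^4 / (0.717^4/22 + 1.461^4/24)
= 7.0151355 / 0.2018539
v_eff = 34.7535

34.7535


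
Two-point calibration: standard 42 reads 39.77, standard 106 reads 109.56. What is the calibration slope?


slope = (y2 - y1) / (x2 - x1)
= (109.56 - 39.77) / (106 - 42)
= 69.7900 / 64
= 1.0905

1.0905


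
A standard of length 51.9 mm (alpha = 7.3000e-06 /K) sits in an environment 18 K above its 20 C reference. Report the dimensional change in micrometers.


dL = L * alpha * dT
= 51.9 * 7.3000e-06 * 18
= 0.0068197 mm
dL_um = 0.0068197 * 1000 = 6.8197 um

6.8197


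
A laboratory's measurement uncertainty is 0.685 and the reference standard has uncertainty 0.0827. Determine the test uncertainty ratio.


TUR = u_lab / u_ref
= 0.685 / 0.0827
= 8.2830

8.2830


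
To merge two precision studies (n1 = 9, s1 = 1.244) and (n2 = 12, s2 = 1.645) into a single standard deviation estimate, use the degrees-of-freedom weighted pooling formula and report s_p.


s_p = sqrt(((n1-1)*s1^2 + (n2-1)*s2^2) / (n1+n2-2))
numerator = (9-1)*1.244^2 + (12-1)*1.645^2 = 12.380288 + 29.766275 = 42.146563
denominator = 9 + 12 - 2 = 19
s_p^2 = 42.146563 / 19 = 2.2182402
s_p = sqrt(2.2182402) = 1.4894

1.4894


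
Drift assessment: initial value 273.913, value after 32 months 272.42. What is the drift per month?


rate = (v2 - v1) / months
= (272.42 - 273.913) / 32
= -1.4930 / 32
= -0.0467

-0.0467


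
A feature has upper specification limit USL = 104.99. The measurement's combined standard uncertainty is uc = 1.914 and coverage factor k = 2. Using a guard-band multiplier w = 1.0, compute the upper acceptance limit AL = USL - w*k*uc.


U = k * uc = 2 * 1.914 = 3.828
guard band g = w * U = 1.0 * 3.828 = 3.828
AL = USL - g = 104.99 - 3.828
AL = 101.1620

101.1620


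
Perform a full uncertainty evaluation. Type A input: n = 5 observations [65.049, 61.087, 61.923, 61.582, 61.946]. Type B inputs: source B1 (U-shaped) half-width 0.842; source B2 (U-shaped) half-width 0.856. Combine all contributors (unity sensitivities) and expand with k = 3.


mean = (65.049 + 61.087 + 61.923 + 61.582 + 61.946) / 5 = 62.3174
s = sqrt(sum((x - mean)^2)/(n-1)) = 1.566032
u_A = s / sqrt(n) = 1.566032 / sqrt(5) = 0.7003508
u_B1 = 0.842 / sqrt(2) = 0.59538391
u_B2 = 0.856 / sqrt(2) = 0.6052834
uc = sqrt(0.7003508^2 + 0.59538391^2 + 0.6052834^2) = 1.1006095
U = k * uc = 3 * 1.1006095
U = 3.3018

3.3018


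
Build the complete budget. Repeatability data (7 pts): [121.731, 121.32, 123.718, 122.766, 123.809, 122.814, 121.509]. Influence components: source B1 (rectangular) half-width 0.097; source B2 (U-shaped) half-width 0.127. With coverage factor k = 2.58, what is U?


mean = (121.731 + 121.32 + 123.718 + 122.766 + 123.809 + 122.814 + 121.509) / 7 = 122.5238571
s = sqrt(sum((x - mean)^2)/(n-1)) = 1.0269871
u_A = s / sqrt(n) = 1.0269871 / sqrt(7) = 0.38816464
u_B1 = 0.097 / sqrt(3) = 0.056002976
u_B2 = 0.127 / sqrt(2) = 0.089802561
uc = sqrt(0.38816464^2 + 0.056002976^2 + 0.089802561^2) = 0.40233397
U = k * uc = 2.58 * 0.40233397
U = 1.0380

1.0380


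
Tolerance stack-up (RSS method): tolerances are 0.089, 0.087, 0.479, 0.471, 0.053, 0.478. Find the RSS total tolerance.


RSS = sqrt(0.089^2 + 0.087^2 + 0.479^2 + 0.471^2 + 0.053^2 + 0.478^2)
= sqrt(0.698065)
= 0.8355

0.8355


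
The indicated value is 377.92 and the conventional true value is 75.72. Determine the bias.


Systematic error = measured - true
= 377.92 - 75.72
= 302.2000

302.2000


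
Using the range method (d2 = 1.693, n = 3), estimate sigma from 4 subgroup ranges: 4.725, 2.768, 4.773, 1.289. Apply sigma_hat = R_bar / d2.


R_bar = (4.725 + 2.768 + 4.773 + 1.289) / 4
R_bar = 13.555 / 4 = 3.38875
sigma_hat = R_bar / d2 = 3.38875 / 1.693 = 2.0016

2.0016


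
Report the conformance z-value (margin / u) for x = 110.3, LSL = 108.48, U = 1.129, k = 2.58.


u = U / k = 1.129 / 2.58 = 0.4375969
margin = |LSL - x| = |108.48 - 110.3| = 1.82
z = margin / u = 1.82 / 0.4375969
z = 4.1591

4.1591


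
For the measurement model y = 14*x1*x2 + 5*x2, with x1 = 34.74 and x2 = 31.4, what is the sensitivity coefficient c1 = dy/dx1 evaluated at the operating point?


y = 14*x1*x2 + 5*x2
dy/dx1 = 14*x2
Evaluate at x2 = 31.4: c1 = 14 * 31.4
c1 = 439.6000

439.6000


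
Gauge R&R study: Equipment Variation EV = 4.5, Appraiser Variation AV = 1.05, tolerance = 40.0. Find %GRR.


GRR = sqrt(EV^2 + AV^2) = sqrt(4.5^2 + 1.05^2) = 4.6208765
%GRR = GRR / tol * 100 = 4.6208765 / 40.0 * 100
%GRR = 11.5522

11.5522


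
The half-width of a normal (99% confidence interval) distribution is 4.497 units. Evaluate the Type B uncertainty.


u_B = half_width / 2.576
u_B = 4.497 / 2.576
u_B = 1.7457

1.7457


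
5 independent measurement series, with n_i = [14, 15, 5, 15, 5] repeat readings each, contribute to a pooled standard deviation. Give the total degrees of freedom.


nu = sum_i (n_i - 1)
nu = ((14 - 1) + (15 - 1) + (5 - 1) + (15 - 1) + (5 - 1))
nu = 13 + 14 + 4 + 14 + 4
nu = 49

49


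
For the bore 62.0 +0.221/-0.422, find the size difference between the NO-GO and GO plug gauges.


GO = nominal - lower_tol (smallest hole = maximum material condition)
GO = 62.0 - 0.422 = 61.578
NO-GO = nominal + upper_tol (largest hole = least material condition)
NO-GO = 62.0 + 0.221 = 62.221
spread = NO-GO - GO = 62.221 - 61.578 = 0.6430

0.6430


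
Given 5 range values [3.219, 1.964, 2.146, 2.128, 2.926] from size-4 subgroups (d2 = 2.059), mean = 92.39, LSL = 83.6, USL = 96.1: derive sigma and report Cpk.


R_bar = (3.219 + 1.964 + 2.146 + 2.128 + 2.926) / 5 = 2.4766
sigma = R_bar / d2 = 2.4766 / 2.059 = 1.2028169
Cp = (USL - LSL)/(6*sigma) = (96.1 - 83.6)/(6*1.2028169) = 1.7320
Cpu = (96.1 - 92.39)/(3*1.2028169) = 1.0281
Cpl = (92.39 - 83.6)/(3*1.2028169) = 2.4359
Cpk = min(Cpu, Cpl) = 1.0281

1.0281


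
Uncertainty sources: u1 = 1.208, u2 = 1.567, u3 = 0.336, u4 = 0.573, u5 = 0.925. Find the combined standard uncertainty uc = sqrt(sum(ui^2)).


uc = sqrt(1.208^2 + 1.567^2 + 0.336^2 + 0.573^2 + 0.925^2)
uc = sqrt(5.211603)
uc = 2.2829

2.2829


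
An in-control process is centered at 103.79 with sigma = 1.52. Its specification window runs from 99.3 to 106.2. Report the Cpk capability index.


Cpu = (USL - mean) / (3*sigma) = (106.2 - 103.79) / (3*1.52) = 0.5285
Cpl = (mean - LSL) / (3*sigma) = (103.79 - 99.3) / (3*1.52) = 0.9846
Cpk = min(Cpu, Cpl) = 0.5285

0.5285


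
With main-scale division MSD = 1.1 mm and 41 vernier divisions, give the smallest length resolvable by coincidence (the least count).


LC = MSD / n_div
= 1.1 / 41
= 0.0268

0.0268


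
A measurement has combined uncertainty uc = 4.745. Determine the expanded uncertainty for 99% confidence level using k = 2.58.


U = k * uc
U = 2.58 * 4.745
U = 12.2421

12.2421


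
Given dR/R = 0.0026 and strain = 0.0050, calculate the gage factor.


GF = (dR/R) / epsilon
= 0.0026 / 0.0050
= 0.5200

0.5200


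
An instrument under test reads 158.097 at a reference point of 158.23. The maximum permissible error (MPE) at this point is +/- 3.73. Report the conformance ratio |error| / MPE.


e = indication - reference = 158.097 - 158.23 = -0.1330
|e| = 0.1330
ratio = |e| / MPE = 0.1330 / 3.73
ratio = 0.0357

0.0357


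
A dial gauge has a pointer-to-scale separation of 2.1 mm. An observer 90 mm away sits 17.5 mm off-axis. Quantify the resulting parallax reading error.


error = h * offset / d
= 2.1 * 17.5 / 90
= 0.4083

0.4083


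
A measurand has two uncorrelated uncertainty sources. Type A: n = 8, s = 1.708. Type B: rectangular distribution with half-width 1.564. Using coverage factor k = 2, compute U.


u_A = s / sqrt(n) = 1.708 / sqrt(8) = 0.60386919
u_B = half_width / sqrt(3) = 1.564 / sqrt(3) = 0.90297582
uc = sqrt(u_A^2 + u_B^2) = sqrt(0.60386919^2 + 0.90297582^2) = 1.0862888
U = k * uc = 2 * 1.0862888
U = 2.1726

2.1726


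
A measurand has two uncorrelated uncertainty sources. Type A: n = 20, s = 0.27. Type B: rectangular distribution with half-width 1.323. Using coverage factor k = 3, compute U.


u_A = s / sqrt(n) = 0.27 / sqrt(20) = 0.060373835
u_B = half_width / sqrt(3) = 1.323 / sqrt(3) = 0.76383441
uc = sqrt(u_A^2 + u_B^2) = sqrt(0.060373835^2 + 0.76383441^2) = 0.76621668
U = k * uc = 3 * 0.76621668
U = 2.2987

2.2987


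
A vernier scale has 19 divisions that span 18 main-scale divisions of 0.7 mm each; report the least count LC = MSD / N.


LC = MSD / n_div
= 0.7 / 19
= 0.0368

0.0368


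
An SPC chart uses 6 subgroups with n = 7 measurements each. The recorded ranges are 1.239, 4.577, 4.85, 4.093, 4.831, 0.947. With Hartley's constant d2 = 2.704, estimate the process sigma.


R_bar = (1.239 + 4.577 + 4.85 + 4.093 + 4.831 + 0.947) / 6
R_bar = 20.537 / 6 = 3.4228333
sigma_hat = R_bar / d2 = 3.4228333 / 2.704 = 1.2658

1.2658


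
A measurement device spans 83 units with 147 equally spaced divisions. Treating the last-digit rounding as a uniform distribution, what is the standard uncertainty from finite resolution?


resolution = range / divisions
resolution = 83 / 147 = 0.56462585
u_res = resolution / (2*sqrt(3))
u_res = 0.56462585 / 3.4641016
u_res = 0.1630

0.1630


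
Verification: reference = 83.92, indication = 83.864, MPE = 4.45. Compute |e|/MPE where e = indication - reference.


e = indication - reference = 83.864 - 83.92 = -0.0560
|e| = 0.0560
ratio = |e| / MPE = 0.0560 / 4.45
ratio = 0.0126

0.0126


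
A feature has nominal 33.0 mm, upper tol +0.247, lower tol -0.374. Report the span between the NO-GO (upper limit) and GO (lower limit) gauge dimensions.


GO = nominal - lower_tol (smallest hole = maximum material condition)
GO = 33.0 - 0.374 = 32.626
NO-GO = nominal + upper_tol (largest hole = least material condition)
NO-GO = 33.0 + 0.247 = 33.247
spread = NO-GO - GO = 33.247 - 32.626 = 0.6210

0.6210


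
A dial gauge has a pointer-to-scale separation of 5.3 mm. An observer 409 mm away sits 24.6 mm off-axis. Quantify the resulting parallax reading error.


error = h * offset / d
= 5.3 * 24.6 / 409
= 0.3188

0.3188


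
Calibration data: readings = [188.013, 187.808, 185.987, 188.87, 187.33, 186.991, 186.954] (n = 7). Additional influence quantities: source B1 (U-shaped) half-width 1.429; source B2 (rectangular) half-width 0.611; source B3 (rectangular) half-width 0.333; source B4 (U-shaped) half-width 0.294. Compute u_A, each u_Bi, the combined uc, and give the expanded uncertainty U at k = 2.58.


mean = (188.013 + 187.808 + 185.987 + 188.87 + 187.33 + 186.991 + 186.954) / 7 = 187.4218571
s = sqrt(sum((x - mean)^2)/(n-1)) = 0.91900806
u_A = s / sqrt(n) = 0.91900806 / sqrt(7) = 0.3473524
u_B1 = 1.429 / sqrt(2) = 1.0104556
u_B2 = 0.611 / sqrt(3) = 0.35276101
u_B3 = 0.333 / sqrt(3) = 0.19225764
u_B4 = 0.294 / sqrt(2) = 0.20788939
uc = sqrt(0.3473524^2 + 1.0104556^2 + 0.35276101^2 + 0.19225764^2 + 0.20788939^2) = 1.1602998
U = k * uc = 2.58 * 1.1602998
U = 2.9936

2.9936


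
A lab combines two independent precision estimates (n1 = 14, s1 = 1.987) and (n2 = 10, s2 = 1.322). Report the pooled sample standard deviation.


s_p = sqrt(((n1-1)*s1^2 + (n2-1)*s2^2) / (n1+n2-2))
numerator = (14-1)*1.987^2 + (10-1)*1.322^2 = 51.326197 + 15.729156 = 67.055353
denominator = 14 + 10 - 2 = 22
s_p^2 = 67.055353 / 22 = 3.0479706
s_p = sqrt(3.0479706) = 1.7458

1.7458


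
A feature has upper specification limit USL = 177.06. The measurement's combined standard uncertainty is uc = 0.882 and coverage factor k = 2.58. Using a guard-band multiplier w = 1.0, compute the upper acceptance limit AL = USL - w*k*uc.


U = k * uc = 2.58 * 0.882 = 2.27556
guard band g = w * U = 1.0 * 2.27556 = 2.27556
AL = USL - g = 177.06 - 2.27556
AL = 174.7844

174.7844


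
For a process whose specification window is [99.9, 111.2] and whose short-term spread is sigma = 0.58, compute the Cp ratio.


Cp = (USL - LSL) / (6 * sigma)
= (111.2 - 99.9) / (6 * 0.58)
= 11.3000 / 3.4800
= 3.2471

3.2471


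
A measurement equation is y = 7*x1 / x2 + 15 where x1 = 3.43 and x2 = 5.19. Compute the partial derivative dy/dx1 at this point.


y = 7*x1 / x2 + 15
dy/dx1 = 7/x2
Evaluate at x2 = 5.19: c1 = 7 / 5.19
c1 = 1.3487

1.3487


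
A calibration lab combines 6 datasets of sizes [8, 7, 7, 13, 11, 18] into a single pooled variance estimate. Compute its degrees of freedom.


nu = sum_i (n_i - 1)
nu = ((8 - 1) + (7 - 1) + (7 - 1) + (13 - 1) + (11 - 1) + (18 - 1))
nu = 7 + 6 + 6 + 12 + 10 + 17
nu = 58

58


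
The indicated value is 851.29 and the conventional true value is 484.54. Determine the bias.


Systematic error = measured - true
= 851.29 - 484.54
= 366.7500

366.7500


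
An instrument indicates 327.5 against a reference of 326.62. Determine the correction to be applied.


Correction = standard - reading
= 326.62 - 327.5
= -0.8800

-0.8800


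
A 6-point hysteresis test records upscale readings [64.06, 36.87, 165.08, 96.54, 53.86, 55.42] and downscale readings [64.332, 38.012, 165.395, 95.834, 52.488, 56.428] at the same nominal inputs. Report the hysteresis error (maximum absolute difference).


|64.06 - 64.332| = 0.2720
|36.87 - 38.012| = 1.1420
|165.08 - 165.395| = 0.3150
|96.54 - 95.834| = 0.7060
|53.86 - 52.488| = 1.3720
|55.42 - 56.428| = 1.0080
hysteresis = max(diffs) = 1.3720

1.3720


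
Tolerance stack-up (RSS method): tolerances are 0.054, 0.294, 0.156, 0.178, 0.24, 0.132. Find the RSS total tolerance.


RSS = sqrt(0.054^2 + 0.294^2 + 0.156^2 + 0.178^2 + 0.24^2 + 0.132^2)
= sqrt(0.220396)
= 0.4695

0.4695


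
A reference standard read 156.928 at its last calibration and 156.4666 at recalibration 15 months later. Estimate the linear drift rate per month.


rate = (v2 - v1) / months
= (156.4666 - 156.928) / 15
= -0.4614 / 15
= -0.0308

-0.0308


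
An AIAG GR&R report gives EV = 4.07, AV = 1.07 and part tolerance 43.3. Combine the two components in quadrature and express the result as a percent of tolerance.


GRR = sqrt(EV^2 + AV^2) = sqrt(4.07^2 + 1.07^2) = 4.2083013
%GRR = GRR / tol * 100 = 4.2083013 / 43.3 * 100
%GRR = 9.7189

9.7189


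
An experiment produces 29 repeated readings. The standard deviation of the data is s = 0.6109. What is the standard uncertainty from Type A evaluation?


u_A = s / sqrt(n)
u_A = 0.6109 / sqrt(29)
u_A = 0.6109 / 5.3851648
u_A = 0.1134

0.1134


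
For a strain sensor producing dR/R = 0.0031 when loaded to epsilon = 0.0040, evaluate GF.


GF = (dR/R) / epsilon
= 0.0031 / 0.0040
= 0.7750

0.7750
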